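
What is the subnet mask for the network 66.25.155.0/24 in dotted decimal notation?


/24 means 24 network bits, 8 host bits
Binary: 11111111111111111111111100000000
Mask: 255.255.255.0


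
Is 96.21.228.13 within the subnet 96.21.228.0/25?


Subnet network: 96.21.228.0
Test IP AND mask: 96.21.228.0
Yes, 96.21.228.13 is in 96.21.228.0/25


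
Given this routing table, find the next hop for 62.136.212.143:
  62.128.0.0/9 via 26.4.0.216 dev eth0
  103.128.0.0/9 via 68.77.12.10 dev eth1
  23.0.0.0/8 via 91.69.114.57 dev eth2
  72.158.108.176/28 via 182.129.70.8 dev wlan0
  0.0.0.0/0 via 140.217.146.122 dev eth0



Longest prefix match for 62.136.212.143:
  /9 62.128.0.0: MATCH
  /9 103.128.0.0: no
  /8 23.0.0.0: no
  /28 72.158.108.176: no
  /0 0.0.0.0: MATCH
Selected: next-hop 26.4.0.216 via eth0 (matched /9)


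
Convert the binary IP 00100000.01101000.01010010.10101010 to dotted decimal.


00100000 = 32
01101000 = 104
01010010 = 82
10101010 = 170
IP: 32.104.82.170


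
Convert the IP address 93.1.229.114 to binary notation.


93 = 01011101
1 = 00000001
229 = 11100101
114 = 01110010
Binary: 01011101.00000001.11100101.01110010


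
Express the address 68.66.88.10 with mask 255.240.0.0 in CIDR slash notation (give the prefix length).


Binary: 11111111.11110000.00000000.00000000
Count leading 1s
Prefix: /12


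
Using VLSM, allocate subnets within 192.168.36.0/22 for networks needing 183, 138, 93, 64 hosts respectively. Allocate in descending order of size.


183 hosts -> /24 (254 usable): 192.168.36.0/24
138 hosts -> /24 (254 usable): 192.168.37.0/24
93 hosts -> /25 (126 usable): 192.168.38.0/25
64 hosts -> /25 (126 usable): 192.168.38.128/25
Allocation: 192.168.36.0/24 (183 hosts, 254 usable); 192.168.37.0/24 (138 hosts, 254 usable); 192.168.38.0/25 (93 hosts, 126 usable); 192.168.38.128/25 (64 hosts, 126 usable)


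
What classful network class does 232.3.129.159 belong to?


First octet: 232
Binary: 11101000
1110xxxx -> Class D (224-239)
Class D (multicast), default mask N/A


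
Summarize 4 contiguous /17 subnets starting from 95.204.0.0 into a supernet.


Original prefix: /17
Number of subnets: 4 = 2^2
New prefix = 17 - 2 = 15
Supernet: 95.204.0.0/15


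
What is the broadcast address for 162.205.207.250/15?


Network: 162.204.0.0/15
Host bits = 17
Set all host bits to 1:
Broadcast: 162.205.255.255


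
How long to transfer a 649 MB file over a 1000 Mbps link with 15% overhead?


Effective throughput = 1000 * (1 - 15/100) = 850 Mbps
File size in Mb = 649 * 8 = 5192 Mb
Time = 5192 / 850
Time = 6.1082 seconds


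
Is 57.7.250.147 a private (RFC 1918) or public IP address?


RFC 1918 private ranges:
  10.0.0.0/8 (10.0.0.0 - 10.255.255.255)
  172.16.0.0/12 (172.16.0.0 - 172.31.255.255)
  192.168.0.0/16 (192.168.0.0 - 192.168.255.255)
Public (not in any RFC 1918 range)


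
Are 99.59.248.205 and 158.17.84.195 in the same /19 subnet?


Mask: 255.255.224.0
99.59.248.205 AND mask = 99.59.224.0
158.17.84.195 AND mask = 158.17.64.0
No, different subnets (99.59.224.0 vs 158.17.64.0)


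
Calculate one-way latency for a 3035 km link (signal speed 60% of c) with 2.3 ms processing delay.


Speed = 0.6 * 3e5 km/s = 180000 km/s
Propagation delay = 3035 / 180000 = 0.0169 s = 16.8611 ms
Processing delay = 2.3 ms
Total one-way latency = 19.1611 ms


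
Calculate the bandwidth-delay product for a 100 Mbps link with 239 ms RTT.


BDP = bandwidth * RTT
= 100 Mbps * 239 ms
= 100 * 1e6 * 239 / 1000 bits
= 23900000 bits
= 2987500 bytes
= 2917.4805 KB
BDP = 23900000 bits (2987500 bytes)


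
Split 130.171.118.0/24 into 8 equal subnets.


New prefix = 24 + 3 = 27
Each subnet has 32 addresses
  130.171.118.0/27
  130.171.118.32/27
  130.171.118.64/27
  130.171.118.96/27
  130.171.118.128/27
  130.171.118.160/27
  130.171.118.192/27
  130.171.118.224/27
Subnets: 130.171.118.0/27, 130.171.118.32/27, 130.171.118.64/27, 130.171.118.96/27, 130.171.118.128/27, 130.171.118.160/27, 130.171.118.192/27, 130.171.118.224/27


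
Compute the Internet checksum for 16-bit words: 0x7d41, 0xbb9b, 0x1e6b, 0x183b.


Sum all words (with carry folding):
+ 0x7d41 = 0x7d41
+ 0xbb9b = 0x38dd
+ 0x1e6b = 0x5748
+ 0x183b = 0x6f83
One's complement: ~0x6f83
Checksum = 0x907c


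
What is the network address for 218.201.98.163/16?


IP:   11011010.11001001.01100010.10100011
Mask: 11111111.11111111.00000000.00000000
AND operation:
Net:  11011010.11001001.00000000.00000000
Network: 218.201.0.0/16


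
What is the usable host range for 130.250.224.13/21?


Network: 130.250.224.0
Broadcast: 130.250.231.255
First usable = network + 1
Last usable = broadcast - 1
Range: 130.250.224.1 to 130.250.231.254


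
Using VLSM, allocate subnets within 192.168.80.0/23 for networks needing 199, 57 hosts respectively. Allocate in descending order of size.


199 hosts -> /24 (254 usable): 192.168.80.0/24
57 hosts -> /26 (62 usable): 192.168.81.0/26
Allocation: 192.168.80.0/24 (199 hosts, 254 usable); 192.168.81.0/26 (57 hosts, 62 usable)


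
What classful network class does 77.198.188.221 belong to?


First octet: 77
Binary: 01001101
0xxxxxxx -> Class A (1-126)
Class A, default mask 255.0.0.0 (/8)


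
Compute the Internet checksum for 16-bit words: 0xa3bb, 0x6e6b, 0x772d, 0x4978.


Sum all words (with carry folding):
+ 0xa3bb = 0xa3bb
+ 0x6e6b = 0x1227
+ 0x772d = 0x8954
+ 0x4978 = 0xd2cc
One's complement: ~0xd2cc
Checksum = 0x2d33


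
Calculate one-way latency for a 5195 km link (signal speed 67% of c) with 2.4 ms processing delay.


Speed = 0.67 * 3e5 km/s = 201000 km/s
Propagation delay = 5195 / 201000 = 0.0258 s = 25.8458 ms
Processing delay = 2.4 ms
Total one-way latency = 28.2458 ms


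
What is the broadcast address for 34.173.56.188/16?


Network: 34.173.0.0/16
Host bits = 16
Set all host bits to 1:
Broadcast: 34.173.255.255


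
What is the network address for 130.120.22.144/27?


IP:   10000010.01111000.00010110.10010000
Mask: 11111111.11111111.11111111.11100000
AND operation:
Net:  10000010.01111000.00010110.10000000
Network: 130.120.22.128/27


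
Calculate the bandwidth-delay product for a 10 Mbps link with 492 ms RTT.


BDP = bandwidth * RTT
= 10 Mbps * 492 ms
= 10 * 1e6 * 492 / 1000 bits
= 4920000 bits
= 615000 bytes
= 600.5859 KB
BDP = 4920000 bits (615000 bytes)


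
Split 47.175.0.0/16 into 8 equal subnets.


New prefix = 16 + 3 = 19
Each subnet has 8192 addresses
  47.175.0.0/19
  47.175.32.0/19
  47.175.64.0/19
  47.175.96.0/19
  47.175.128.0/19
  47.175.160.0/19
  47.175.192.0/19
  47.175.224.0/19
Subnets: 47.175.0.0/19, 47.175.32.0/19, 47.175.64.0/19, 47.175.96.0/19, 47.175.128.0/19, 47.175.160.0/19, 47.175.192.0/19, 47.175.224.0/19


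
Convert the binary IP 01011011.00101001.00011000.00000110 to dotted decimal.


01011011 = 91
00101001 = 41
00011000 = 24
00000110 = 6
IP: 91.41.24.6


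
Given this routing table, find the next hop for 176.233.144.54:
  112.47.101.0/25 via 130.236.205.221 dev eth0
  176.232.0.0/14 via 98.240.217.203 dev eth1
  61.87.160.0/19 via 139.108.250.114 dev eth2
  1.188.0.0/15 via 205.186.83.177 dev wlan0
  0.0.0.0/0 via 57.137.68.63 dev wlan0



Longest prefix match for 176.233.144.54:
  /25 112.47.101.0: no
  /14 176.232.0.0: MATCH
  /19 61.87.160.0: no
  /15 1.188.0.0: no
  /0 0.0.0.0: MATCH
Selected: next-hop 98.240.217.203 via eth1 (matched /14)


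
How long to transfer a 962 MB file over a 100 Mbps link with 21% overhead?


Effective throughput = 100 * (1 - 21/100) = 79 Mbps
File size in Mb = 962 * 8 = 7696 Mb
Time = 7696 / 79
Time = 97.4177 seconds


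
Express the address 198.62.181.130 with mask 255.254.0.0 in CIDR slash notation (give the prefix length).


Binary: 11111111.11111110.00000000.00000000
Count leading 1s
Prefix: /15


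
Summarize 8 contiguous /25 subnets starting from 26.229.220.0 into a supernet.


Original prefix: /25
Number of subnets: 8 = 2^3
New prefix = 25 - 3 = 22
Supernet: 26.229.220.0/22


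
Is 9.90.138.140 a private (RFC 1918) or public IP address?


RFC 1918 private ranges:
  10.0.0.0/8 (10.0.0.0 - 10.255.255.255)
  172.16.0.0/12 (172.16.0.0 - 172.31.255.255)
  192.168.0.0/16 (192.168.0.0 - 192.168.255.255)
Public (not in any RFC 1918 range)


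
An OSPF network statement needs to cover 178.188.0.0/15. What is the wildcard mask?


Subnet mask: 255.254.0.0
Wildcard = 255.255.255.255 - subnet mask
255 - 255 = 0
255 - 254 = 1
255 - 0 = 255
255 - 0 = 255
Wildcard: 0.1.255.255


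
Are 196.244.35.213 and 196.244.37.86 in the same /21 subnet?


Mask: 255.255.248.0
196.244.35.213 AND mask = 196.244.32.0
196.244.37.86 AND mask = 196.244.32.0
Yes, same subnet (196.244.32.0)


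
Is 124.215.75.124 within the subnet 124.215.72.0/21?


Subnet network: 124.215.72.0
Test IP AND mask: 124.215.72.0
Yes, 124.215.75.124 is in 124.215.72.0/21


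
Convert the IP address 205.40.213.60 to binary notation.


205 = 11001101
40 = 00101000
213 = 11010101
60 = 00111100
Binary: 11001101.00101000.11010101.00111100


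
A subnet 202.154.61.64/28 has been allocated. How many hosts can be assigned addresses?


Host bits = 32 - 28 = 4
Total addresses = 2^4 = 16
Usable = total - 2 (network and broadcast)
Usable hosts: 14


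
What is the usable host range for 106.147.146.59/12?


Network: 106.144.0.0
Broadcast: 106.159.255.255
First usable = network + 1
Last usable = broadcast - 1
Range: 106.144.0.1 to 106.159.255.254


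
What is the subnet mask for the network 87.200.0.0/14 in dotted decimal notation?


/14 means 14 network bits, 18 host bits
Binary: 11111111111111000000000000000000
Mask: 255.252.0.0


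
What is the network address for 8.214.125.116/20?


IP:   00001000.11010110.01111101.01110100
Mask: 11111111.11111111.11110000.00000000
AND operation:
Net:  00001000.11010110.01110000.00000000
Network: 8.214.112.0/20


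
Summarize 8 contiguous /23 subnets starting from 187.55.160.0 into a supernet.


Original prefix: /23
Number of subnets: 8 = 2^3
New prefix = 23 - 3 = 20
Supernet: 187.55.160.0/20


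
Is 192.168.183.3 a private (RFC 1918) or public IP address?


RFC 1918 private ranges:
  10.0.0.0/8 (10.0.0.0 - 10.255.255.255)
  172.16.0.0/12 (172.16.0.0 - 172.31.255.255)
  192.168.0.0/16 (192.168.0.0 - 192.168.255.255)
Private (in 192.168.0.0/16)


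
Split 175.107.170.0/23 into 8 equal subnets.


New prefix = 23 + 3 = 26
Each subnet has 64 addresses
  175.107.170.0/26
  175.107.170.64/26
  175.107.170.128/26
  175.107.170.192/26
  175.107.171.0/26
  175.107.171.64/26
  175.107.171.128/26
  175.107.171.192/26
Subnets: 175.107.170.0/26, 175.107.170.64/26, 175.107.170.128/26, 175.107.170.192/26, 175.107.171.0/26, 175.107.171.64/26, 175.107.171.128/26, 175.107.171.192/26


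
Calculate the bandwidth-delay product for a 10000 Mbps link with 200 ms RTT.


BDP = bandwidth * RTT
= 10000 Mbps * 200 ms
= 10000 * 1e6 * 200 / 1000 bits
= 2000000000 bits
= 250000000 bytes
= 244140.625 KB
BDP = 2000000000 bits (250000000 bytes)


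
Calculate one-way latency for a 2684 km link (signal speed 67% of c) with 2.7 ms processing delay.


Speed = 0.67 * 3e5 km/s = 201000 km/s
Propagation delay = 2684 / 201000 = 0.0134 s = 13.3532 ms
Processing delay = 2.7 ms
Total one-way latency = 16.0532 ms


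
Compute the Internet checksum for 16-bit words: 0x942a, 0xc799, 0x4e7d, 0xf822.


Sum all words (with carry folding):
+ 0x942a = 0x942a
+ 0xc799 = 0x5bc4
+ 0x4e7d = 0xaa41
+ 0xf822 = 0xa264
One's complement: ~0xa264
Checksum = 0x5d9b


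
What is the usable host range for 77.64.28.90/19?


Network: 77.64.0.0
Broadcast: 77.64.31.255
First usable = network + 1
Last usable = broadcast - 1
Range: 77.64.0.1 to 77.64.31.254


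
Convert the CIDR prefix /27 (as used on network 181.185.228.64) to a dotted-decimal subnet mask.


/27 means 27 network bits, 5 host bits
Binary: 11111111111111111111111111100000
Mask: 255.255.255.224


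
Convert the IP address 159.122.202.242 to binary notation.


159 = 10011111
122 = 01111010
202 = 11001010
242 = 11110010
Binary: 10011111.01111010.11001010.11110010


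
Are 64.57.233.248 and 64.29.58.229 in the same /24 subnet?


Mask: 255.255.255.0
64.57.233.248 AND mask = 64.57.233.0
64.29.58.229 AND mask = 64.29.58.0
No, different subnets (64.57.233.0 vs 64.29.58.0)


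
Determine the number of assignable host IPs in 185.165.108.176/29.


Host bits = 32 - 29 = 3
Total addresses = 2^3 = 8
Usable = total - 2 (network and broadcast)
Usable hosts: 6


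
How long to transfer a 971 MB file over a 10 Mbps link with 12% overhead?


Effective throughput = 10 * (1 - 12/100) = 8.8 Mbps
File size in Mb = 971 * 8 = 7768 Mb
Time = 7768 / 8.8
Time = 882.7273 seconds


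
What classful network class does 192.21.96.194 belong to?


First octet: 192
Binary: 11000000
110xxxxx -> Class C (192-223)
Class C, default mask 255.255.255.0 (/24)


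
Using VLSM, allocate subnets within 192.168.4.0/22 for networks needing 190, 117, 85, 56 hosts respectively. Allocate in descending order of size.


190 hosts -> /24 (254 usable): 192.168.4.0/24
117 hosts -> /25 (126 usable): 192.168.5.0/25
85 hosts -> /25 (126 usable): 192.168.5.128/25
56 hosts -> /26 (62 usable): 192.168.6.0/26
Allocation: 192.168.4.0/24 (190 hosts, 254 usable); 192.168.5.0/25 (117 hosts, 126 usable); 192.168.5.128/25 (85 hosts, 126 usable); 192.168.6.0/26 (56 hosts, 62 usable)


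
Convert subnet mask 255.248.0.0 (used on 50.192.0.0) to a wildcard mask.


Subnet mask: 255.248.0.0
Wildcard = 255.255.255.255 - subnet mask
255 - 255 = 0
255 - 248 = 7
255 - 0 = 255
255 - 0 = 255
Wildcard: 0.7.255.255


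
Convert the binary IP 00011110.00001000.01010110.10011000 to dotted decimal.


00011110 = 30
00001000 = 8
01010110 = 86
10011000 = 152
IP: 30.8.86.152


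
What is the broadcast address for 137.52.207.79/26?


Network: 137.52.207.64/26
Host bits = 6
Set all host bits to 1:
Broadcast: 137.52.207.127


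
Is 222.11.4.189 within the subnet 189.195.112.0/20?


Subnet network: 189.195.112.0
Test IP AND mask: 222.11.0.0
No, 222.11.4.189 is not in 189.195.112.0/20


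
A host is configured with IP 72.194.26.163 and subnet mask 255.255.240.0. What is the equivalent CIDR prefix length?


Binary: 11111111.11111111.11110000.00000000
Count leading 1s
Prefix: /20


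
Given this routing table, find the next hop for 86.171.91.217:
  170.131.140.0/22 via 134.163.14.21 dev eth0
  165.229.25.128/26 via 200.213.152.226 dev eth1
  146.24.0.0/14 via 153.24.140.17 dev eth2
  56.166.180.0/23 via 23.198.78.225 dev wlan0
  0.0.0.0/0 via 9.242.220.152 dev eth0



Longest prefix match for 86.171.91.217:
  /22 170.131.140.0: no
  /26 165.229.25.128: no
  /14 146.24.0.0: no
  /23 56.166.180.0: no
  /0 0.0.0.0: MATCH
Selected: next-hop 9.242.220.152 via eth0 (matched /0)


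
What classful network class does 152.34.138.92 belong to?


First octet: 152
Binary: 10011000
10xxxxxx -> Class B (128-191)
Class B, default mask 255.255.0.0 (/16)


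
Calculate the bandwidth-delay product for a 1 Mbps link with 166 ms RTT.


BDP = bandwidth * RTT
= 1 Mbps * 166 ms
= 1 * 1e6 * 166 / 1000 bits
= 166000 bits
= 20750 bytes
= 20.2637 KB
BDP = 166000 bits (20750 bytes)


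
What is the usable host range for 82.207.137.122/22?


Network: 82.207.136.0
Broadcast: 82.207.139.255
First usable = network + 1
Last usable = broadcast - 1
Range: 82.207.136.1 to 82.207.139.254


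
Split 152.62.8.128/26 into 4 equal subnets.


New prefix = 26 + 2 = 28
Each subnet has 16 addresses
  152.62.8.128/28
  152.62.8.144/28
  152.62.8.160/28
  152.62.8.176/28
Subnets: 152.62.8.128/28, 152.62.8.144/28, 152.62.8.160/28, 152.62.8.176/28


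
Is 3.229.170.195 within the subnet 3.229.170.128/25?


Subnet network: 3.229.170.128
Test IP AND mask: 3.229.170.128
Yes, 3.229.170.195 is in 3.229.170.128/25


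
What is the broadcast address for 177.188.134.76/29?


Network: 177.188.134.72/29
Host bits = 3
Set all host bits to 1:
Broadcast: 177.188.134.79


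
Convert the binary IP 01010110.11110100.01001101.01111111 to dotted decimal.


01010110 = 86
11110100 = 244
01001101 = 77
01111111 = 127
IP: 86.244.77.127


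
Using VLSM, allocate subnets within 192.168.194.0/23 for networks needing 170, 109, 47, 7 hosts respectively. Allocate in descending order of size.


170 hosts -> /24 (254 usable): 192.168.194.0/24
109 hosts -> /25 (126 usable): 192.168.195.0/25
47 hosts -> /26 (62 usable): 192.168.195.128/26
7 hosts -> /28 (14 usable): 192.168.195.192/28
Allocation: 192.168.194.0/24 (170 hosts, 254 usable); 192.168.195.0/25 (109 hosts, 126 usable); 192.168.195.128/26 (47 hosts, 62 usable); 192.168.195.192/28 (7 hosts, 14 usable)


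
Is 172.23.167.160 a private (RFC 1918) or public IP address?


RFC 1918 private ranges:
  10.0.0.0/8 (10.0.0.0 - 10.255.255.255)
  172.16.0.0/12 (172.16.0.0 - 172.31.255.255)
  192.168.0.0/16 (192.168.0.0 - 192.168.255.255)
Private (in 172.16.0.0/12)


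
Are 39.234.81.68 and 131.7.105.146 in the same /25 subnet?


Mask: 255.255.255.128
39.234.81.68 AND mask = 39.234.81.0
131.7.105.146 AND mask = 131.7.105.128
No, different subnets (39.234.81.0 vs 131.7.105.128)


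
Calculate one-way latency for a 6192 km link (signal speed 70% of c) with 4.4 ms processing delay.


Speed = 0.7 * 3e5 km/s = 210000 km/s
Propagation delay = 6192 / 210000 = 0.0295 s = 29.4857 ms
Processing delay = 4.4 ms
Total one-way latency = 33.8857 ms


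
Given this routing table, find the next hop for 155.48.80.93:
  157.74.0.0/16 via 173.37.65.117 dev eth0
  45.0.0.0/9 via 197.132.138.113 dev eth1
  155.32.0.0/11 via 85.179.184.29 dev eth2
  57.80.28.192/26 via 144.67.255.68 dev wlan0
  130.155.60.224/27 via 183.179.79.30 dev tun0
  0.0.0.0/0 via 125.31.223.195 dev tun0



Longest prefix match for 155.48.80.93:
  /16 157.74.0.0: no
  /9 45.0.0.0: no
  /11 155.32.0.0: MATCH
  /26 57.80.28.192: no
  /27 130.155.60.224: no
  /0 0.0.0.0: MATCH
Selected: next-hop 85.179.184.29 via eth2 (matched /11)


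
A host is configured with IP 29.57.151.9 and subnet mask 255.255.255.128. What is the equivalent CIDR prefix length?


Binary: 11111111.11111111.11111111.10000000
Count leading 1s
Prefix: /25


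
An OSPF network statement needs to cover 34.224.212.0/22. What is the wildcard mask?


Subnet mask: 255.255.252.0
Wildcard = 255.255.255.255 - subnet mask
255 - 255 = 0
255 - 255 = 0
255 - 252 = 3
255 - 0 = 255
Wildcard: 0.0.3.255


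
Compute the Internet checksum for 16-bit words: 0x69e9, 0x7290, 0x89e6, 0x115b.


Sum all words (with carry folding):
+ 0x69e9 = 0x69e9
+ 0x7290 = 0xdc79
+ 0x89e6 = 0x6660
+ 0x115b = 0x77bb
One's complement: ~0x77bb
Checksum = 0x8844


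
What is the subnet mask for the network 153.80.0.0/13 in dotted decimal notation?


/13 means 13 network bits, 19 host bits
Binary: 11111111111110000000000000000000
Mask: 255.248.0.0


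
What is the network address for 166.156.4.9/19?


IP:   10100110.10011100.00000100.00001001
Mask: 11111111.11111111.11100000.00000000
AND operation:
Net:  10100110.10011100.00000000.00000000
Network: 166.156.0.0/19


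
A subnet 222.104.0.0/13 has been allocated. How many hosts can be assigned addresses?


Host bits = 32 - 13 = 19
Total addresses = 2^19 = 524288
Usable = total - 2 (network and broadcast)
Usable hosts: 524286


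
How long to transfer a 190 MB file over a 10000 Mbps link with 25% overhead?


Effective throughput = 10000 * (1 - 25/100) = 7500 Mbps
File size in Mb = 190 * 8 = 1520 Mb
Time = 1520 / 7500
Time = 0.2027 seconds


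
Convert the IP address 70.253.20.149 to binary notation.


70 = 01000110
253 = 11111101
20 = 00010100
149 = 10010101
Binary: 01000110.11111101.00010100.10010101


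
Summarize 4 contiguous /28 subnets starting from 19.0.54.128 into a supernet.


Original prefix: /28
Number of subnets: 4 = 2^2
New prefix = 28 - 2 = 26
Supernet: 19.0.54.128/26


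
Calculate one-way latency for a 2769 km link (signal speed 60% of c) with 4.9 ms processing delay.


Speed = 0.6 * 3e5 km/s = 180000 km/s
Propagation delay = 2769 / 180000 = 0.0154 s = 15.3833 ms
Processing delay = 4.9 ms
Total one-way latency = 20.2833 ms


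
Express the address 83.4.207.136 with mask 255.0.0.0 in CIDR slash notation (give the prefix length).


Binary: 11111111.00000000.00000000.00000000
Count leading 1s
Prefix: /8


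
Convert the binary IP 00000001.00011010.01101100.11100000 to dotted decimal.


00000001 = 1
00011010 = 26
01101100 = 108
11100000 = 224
IP: 1.26.108.224


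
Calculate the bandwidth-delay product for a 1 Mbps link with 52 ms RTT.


BDP = bandwidth * RTT
= 1 Mbps * 52 ms
= 1 * 1e6 * 52 / 1000 bits
= 52000 bits
= 6500 bytes
= 6.3477 KB
BDP = 52000 bits (6500 bytes)


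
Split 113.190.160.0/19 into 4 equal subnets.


New prefix = 19 + 2 = 21
Each subnet has 2048 addresses
  113.190.160.0/21
  113.190.168.0/21
  113.190.176.0/21
  113.190.184.0/21
Subnets: 113.190.160.0/21, 113.190.168.0/21, 113.190.176.0/21, 113.190.184.0/21


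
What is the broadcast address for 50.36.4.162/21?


Network: 50.36.0.0/21
Host bits = 11
Set all host bits to 1:
Broadcast: 50.36.7.255


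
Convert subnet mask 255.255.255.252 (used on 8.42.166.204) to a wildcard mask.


Subnet mask: 255.255.255.252
Wildcard = 255.255.255.255 - subnet mask
255 - 255 = 0
255 - 255 = 0
255 - 255 = 0
255 - 252 = 3
Wildcard: 0.0.0.3


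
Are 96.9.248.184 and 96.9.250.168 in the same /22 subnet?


Mask: 255.255.252.0
96.9.248.184 AND mask = 96.9.248.0
96.9.250.168 AND mask = 96.9.248.0
Yes, same subnet (96.9.248.0)


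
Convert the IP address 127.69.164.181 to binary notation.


127 = 01111111
69 = 01000101
164 = 10100100
181 = 10110101
Binary: 01111111.01000101.10100100.10110101


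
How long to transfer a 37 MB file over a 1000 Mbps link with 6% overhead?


Effective throughput = 1000 * (1 - 6/100) = 940 Mbps
File size in Mb = 37 * 8 = 296 Mb
Time = 296 / 940
Time = 0.3149 seconds


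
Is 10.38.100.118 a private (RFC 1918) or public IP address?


RFC 1918 private ranges:
  10.0.0.0/8 (10.0.0.0 - 10.255.255.255)
  172.16.0.0/12 (172.16.0.0 - 172.31.255.255)
  192.168.0.0/16 (192.168.0.0 - 192.168.255.255)
Private (in 10.0.0.0/8)


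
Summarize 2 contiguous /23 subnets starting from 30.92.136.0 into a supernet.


Original prefix: /23
Number of subnets: 2 = 2^1
New prefix = 23 - 1 = 22
Supernet: 30.92.136.0/22


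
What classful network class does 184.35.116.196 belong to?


First octet: 184
Binary: 10111000
10xxxxxx -> Class B (128-191)
Class B, default mask 255.255.0.0 (/16)


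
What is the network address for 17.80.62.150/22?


IP:   00010001.01010000.00111110.10010110
Mask: 11111111.11111111.11111100.00000000
AND operation:
Net:  00010001.01010000.00111100.00000000
Network: 17.80.60.0/22


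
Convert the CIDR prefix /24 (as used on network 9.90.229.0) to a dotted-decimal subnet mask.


/24 means 24 network bits, 8 host bits
Binary: 11111111111111111111111100000000
Mask: 255.255.255.0


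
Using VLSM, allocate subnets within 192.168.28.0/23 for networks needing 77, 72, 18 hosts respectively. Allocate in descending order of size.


77 hosts -> /25 (126 usable): 192.168.28.0/25
72 hosts -> /25 (126 usable): 192.168.28.128/25
18 hosts -> /27 (30 usable): 192.168.29.0/27
Allocation: 192.168.28.0/25 (77 hosts, 126 usable); 192.168.28.128/25 (72 hosts, 126 usable); 192.168.29.0/27 (18 hosts, 30 usable)


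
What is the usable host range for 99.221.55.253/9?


Network: 99.128.0.0
Broadcast: 99.255.255.255
First usable = network + 1
Last usable = broadcast - 1
Range: 99.128.0.1 to 99.255.255.254


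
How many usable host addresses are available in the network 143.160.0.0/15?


Host bits = 32 - 15 = 17
Total addresses = 2^17 = 131072
Usable = total - 2 (network and broadcast)
Usable hosts: 131070


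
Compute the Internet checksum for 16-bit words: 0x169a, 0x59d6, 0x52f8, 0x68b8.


Sum all words (with carry folding):
+ 0x169a = 0x169a
+ 0x59d6 = 0x7070
+ 0x52f8 = 0xc368
+ 0x68b8 = 0x2c21
One's complement: ~0x2c21
Checksum = 0xd3de


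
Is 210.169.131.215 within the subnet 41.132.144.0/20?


Subnet network: 41.132.144.0
Test IP AND mask: 210.169.128.0
No, 210.169.131.215 is not in 41.132.144.0/20


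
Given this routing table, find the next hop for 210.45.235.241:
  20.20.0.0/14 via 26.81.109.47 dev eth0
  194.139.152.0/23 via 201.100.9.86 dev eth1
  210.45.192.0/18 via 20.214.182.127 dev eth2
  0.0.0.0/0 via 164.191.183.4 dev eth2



Longest prefix match for 210.45.235.241:
  /14 20.20.0.0: no
  /23 194.139.152.0: no
  /18 210.45.192.0: MATCH
  /0 0.0.0.0: MATCH
Selected: next-hop 20.214.182.127 via eth2 (matched /18)


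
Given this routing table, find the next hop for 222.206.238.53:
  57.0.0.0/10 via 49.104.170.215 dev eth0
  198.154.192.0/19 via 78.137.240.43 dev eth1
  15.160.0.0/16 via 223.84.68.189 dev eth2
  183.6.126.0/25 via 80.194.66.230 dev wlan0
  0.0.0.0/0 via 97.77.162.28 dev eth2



Longest prefix match for 222.206.238.53:
  /10 57.0.0.0: no
  /19 198.154.192.0: no
  /16 15.160.0.0: no
  /25 183.6.126.0: no
  /0 0.0.0.0: MATCH
Selected: next-hop 97.77.162.28 via eth2 (matched /0)


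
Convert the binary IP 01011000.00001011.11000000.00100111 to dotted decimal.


01011000 = 88
00001011 = 11
11000000 = 192
00100111 = 39
IP: 88.11.192.39


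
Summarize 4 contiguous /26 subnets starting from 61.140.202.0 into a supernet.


Original prefix: /26
Number of subnets: 4 = 2^2
New prefix = 26 - 2 = 24
Supernet: 61.140.202.0/24


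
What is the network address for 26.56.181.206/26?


IP:   00011010.00111000.10110101.11001110
Mask: 11111111.11111111.11111111.11000000
AND operation:
Net:  00011010.00111000.10110101.11000000
Network: 26.56.181.192/26


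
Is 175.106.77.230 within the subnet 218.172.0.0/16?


Subnet network: 218.172.0.0
Test IP AND mask: 175.106.0.0
No, 175.106.77.230 is not in 218.172.0.0/16


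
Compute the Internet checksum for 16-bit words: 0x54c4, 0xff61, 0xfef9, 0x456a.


Sum all words (with carry folding):
+ 0x54c4 = 0x54c4
+ 0xff61 = 0x5426
+ 0xfef9 = 0x5320
+ 0x456a = 0x988a
One's complement: ~0x988a
Checksum = 0x6775


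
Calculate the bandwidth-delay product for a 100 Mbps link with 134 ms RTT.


BDP = bandwidth * RTT
= 100 Mbps * 134 ms
= 100 * 1e6 * 134 / 1000 bits
= 13400000 bits
= 1675000 bytes
= 1635.7422 KB
BDP = 13400000 bits (1675000 bytes)


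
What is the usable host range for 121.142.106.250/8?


Network: 121.0.0.0
Broadcast: 121.255.255.255
First usable = network + 1
Last usable = broadcast - 1
Range: 121.0.0.1 to 121.255.255.254


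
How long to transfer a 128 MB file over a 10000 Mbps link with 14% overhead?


Effective throughput = 10000 * (1 - 14/100) = 8600 Mbps
File size in Mb = 128 * 8 = 1024 Mb
Time = 1024 / 8600
Time = 0.1191 seconds


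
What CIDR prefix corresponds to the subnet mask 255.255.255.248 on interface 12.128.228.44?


Binary: 11111111.11111111.11111111.11111000
Count leading 1s
Prefix: /29


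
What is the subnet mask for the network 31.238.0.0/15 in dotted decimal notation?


/15 means 15 network bits, 17 host bits
Binary: 11111111111111100000000000000000
Mask: 255.254.0.0


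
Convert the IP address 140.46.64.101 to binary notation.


140 = 10001100
46 = 00101110
64 = 01000000
101 = 01100101
Binary: 10001100.00101110.01000000.01100101


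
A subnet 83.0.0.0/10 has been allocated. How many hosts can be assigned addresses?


Host bits = 32 - 10 = 22
Total addresses = 2^22 = 4194304
Usable = total - 2 (network and broadcast)
Usable hosts: 4194302


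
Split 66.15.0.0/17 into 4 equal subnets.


New prefix = 17 + 2 = 19
Each subnet has 8192 addresses
  66.15.0.0/19
  66.15.32.0/19
  66.15.64.0/19
  66.15.96.0/19
Subnets: 66.15.0.0/19, 66.15.32.0/19, 66.15.64.0/19, 66.15.96.0/19


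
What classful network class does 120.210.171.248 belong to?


First octet: 120
Binary: 01111000
0xxxxxxx -> Class A (1-126)
Class A, default mask 255.0.0.0 (/8)


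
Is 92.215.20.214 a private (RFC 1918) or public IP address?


RFC 1918 private ranges:
  10.0.0.0/8 (10.0.0.0 - 10.255.255.255)
  172.16.0.0/12 (172.16.0.0 - 172.31.255.255)
  192.168.0.0/16 (192.168.0.0 - 192.168.255.255)
Public (not in any RFC 1918 range)


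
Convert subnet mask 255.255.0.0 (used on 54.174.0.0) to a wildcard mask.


Subnet mask: 255.255.0.0
Wildcard = 255.255.255.255 - subnet mask
255 - 255 = 0
255 - 255 = 0
255 - 0 = 255
255 - 0 = 255
Wildcard: 0.0.255.255


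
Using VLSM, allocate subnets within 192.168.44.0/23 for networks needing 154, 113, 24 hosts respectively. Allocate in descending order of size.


154 hosts -> /24 (254 usable): 192.168.44.0/24
113 hosts -> /25 (126 usable): 192.168.45.0/25
24 hosts -> /27 (30 usable): 192.168.45.128/27
Allocation: 192.168.44.0/24 (154 hosts, 254 usable); 192.168.45.0/25 (113 hosts, 126 usable); 192.168.45.128/27 (24 hosts, 30 usable)


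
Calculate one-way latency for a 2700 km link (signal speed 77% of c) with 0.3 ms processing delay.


Speed = 0.77 * 3e5 km/s = 231000 km/s
Propagation delay = 2700 / 231000 = 0.0117 s = 11.6883 ms
Processing delay = 0.3 ms
Total one-way latency = 11.9883 ms


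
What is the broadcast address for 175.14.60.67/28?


Network: 175.14.60.64/28
Host bits = 4
Set all host bits to 1:
Broadcast: 175.14.60.79


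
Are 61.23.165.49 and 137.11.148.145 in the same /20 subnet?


Mask: 255.255.240.0
61.23.165.49 AND mask = 61.23.160.0
137.11.148.145 AND mask = 137.11.144.0
No, different subnets (61.23.160.0 vs 137.11.144.0)


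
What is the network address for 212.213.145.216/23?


IP:   11010100.11010101.10010001.11011000
Mask: 11111111.11111111.11111110.00000000
AND operation:
Net:  11010100.11010101.10010000.00000000
Network: 212.213.144.0/23


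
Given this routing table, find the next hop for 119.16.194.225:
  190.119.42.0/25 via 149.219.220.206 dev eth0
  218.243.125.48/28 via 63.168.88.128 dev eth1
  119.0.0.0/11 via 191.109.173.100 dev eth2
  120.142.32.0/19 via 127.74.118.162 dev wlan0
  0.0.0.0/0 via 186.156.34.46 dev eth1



Longest prefix match for 119.16.194.225:
  /25 190.119.42.0: no
  /28 218.243.125.48: no
  /11 119.0.0.0: MATCH
  /19 120.142.32.0: no
  /0 0.0.0.0: MATCH
Selected: next-hop 191.109.173.100 via eth2 (matched /11)


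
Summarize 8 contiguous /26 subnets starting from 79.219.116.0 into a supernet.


Original prefix: /26
Number of subnets: 8 = 2^3
New prefix = 26 - 3 = 23
Supernet: 79.219.116.0/23


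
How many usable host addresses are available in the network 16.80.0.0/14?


Host bits = 32 - 14 = 18
Total addresses = 2^18 = 262144
Usable = total - 2 (network and broadcast)
Usable hosts: 262142


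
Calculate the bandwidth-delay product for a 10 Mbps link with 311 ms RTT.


BDP = bandwidth * RTT
= 10 Mbps * 311 ms
= 10 * 1e6 * 311 / 1000 bits
= 3110000 bits
= 388750 bytes
= 379.6387 KB
BDP = 3110000 bits (388750 bytes)


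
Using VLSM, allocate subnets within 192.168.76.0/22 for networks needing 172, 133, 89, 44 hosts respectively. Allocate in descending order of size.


172 hosts -> /24 (254 usable): 192.168.76.0/24
133 hosts -> /24 (254 usable): 192.168.77.0/24
89 hosts -> /25 (126 usable): 192.168.78.0/25
44 hosts -> /26 (62 usable): 192.168.78.128/26
Allocation: 192.168.76.0/24 (172 hosts, 254 usable); 192.168.77.0/24 (133 hosts, 254 usable); 192.168.78.0/25 (89 hosts, 126 usable); 192.168.78.128/26 (44 hosts, 62 usable)


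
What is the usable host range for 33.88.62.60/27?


Network: 33.88.62.32
Broadcast: 33.88.62.63
First usable = network + 1
Last usable = broadcast - 1
Range: 33.88.62.33 to 33.88.62.62


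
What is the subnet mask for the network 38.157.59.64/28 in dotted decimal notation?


/28 means 28 network bits, 4 host bits
Binary: 11111111111111111111111111110000
Mask: 255.255.255.240


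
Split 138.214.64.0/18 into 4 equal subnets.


New prefix = 18 + 2 = 20
Each subnet has 4096 addresses
  138.214.64.0/20
  138.214.80.0/20
  138.214.96.0/20
  138.214.112.0/20
Subnets: 138.214.64.0/20, 138.214.80.0/20, 138.214.96.0/20, 138.214.112.0/20


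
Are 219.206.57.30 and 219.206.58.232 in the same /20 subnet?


Mask: 255.255.240.0
219.206.57.30 AND mask = 219.206.48.0
219.206.58.232 AND mask = 219.206.48.0
Yes, same subnet (219.206.48.0)


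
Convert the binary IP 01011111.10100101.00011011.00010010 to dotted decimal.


01011111 = 95
10100101 = 165
00011011 = 27
00010010 = 18
IP: 95.165.27.18


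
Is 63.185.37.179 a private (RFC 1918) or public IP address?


RFC 1918 private ranges:
  10.0.0.0/8 (10.0.0.0 - 10.255.255.255)
  172.16.0.0/12 (172.16.0.0 - 172.31.255.255)
  192.168.0.0/16 (192.168.0.0 - 192.168.255.255)
Public (not in any RFC 1918 range)


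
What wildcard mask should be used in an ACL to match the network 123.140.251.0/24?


Subnet mask: 255.255.255.0
Wildcard = 255.255.255.255 - subnet mask
255 - 255 = 0
255 - 255 = 0
255 - 255 = 0
255 - 0 = 255
Wildcard: 0.0.0.255


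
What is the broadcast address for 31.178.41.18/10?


Network: 31.128.0.0/10
Host bits = 22
Set all host bits to 1:
Broadcast: 31.191.255.255


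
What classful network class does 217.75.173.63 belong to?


First octet: 217
Binary: 11011001
110xxxxx -> Class C (192-223)
Class C, default mask 255.255.255.0 (/24)


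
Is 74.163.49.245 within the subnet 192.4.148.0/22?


Subnet network: 192.4.148.0
Test IP AND mask: 74.163.48.0
No, 74.163.49.245 is not in 192.4.148.0/22


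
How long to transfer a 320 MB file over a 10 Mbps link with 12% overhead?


Effective throughput = 10 * (1 - 12/100) = 8.8 Mbps
File size in Mb = 320 * 8 = 2560 Mb
Time = 2560 / 8.8
Time = 290.9091 seconds


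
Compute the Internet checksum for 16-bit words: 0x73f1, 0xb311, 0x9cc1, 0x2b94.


Sum all words (with carry folding):
+ 0x73f1 = 0x73f1
+ 0xb311 = 0x2703
+ 0x9cc1 = 0xc3c4
+ 0x2b94 = 0xef58
One's complement: ~0xef58
Checksum = 0x10a7


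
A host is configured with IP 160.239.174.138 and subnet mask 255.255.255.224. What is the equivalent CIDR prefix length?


Binary: 11111111.11111111.11111111.11100000
Count leading 1s
Prefix: /27


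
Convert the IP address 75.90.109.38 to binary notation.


75 = 01001011
90 = 01011010
109 = 01101101
38 = 00100110
Binary: 01001011.01011010.01101101.00100110


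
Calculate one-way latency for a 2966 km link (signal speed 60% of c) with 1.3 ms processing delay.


Speed = 0.6 * 3e5 km/s = 180000 km/s
Propagation delay = 2966 / 180000 = 0.0165 s = 16.4778 ms
Processing delay = 1.3 ms
Total one-way latency = 17.7778 ms


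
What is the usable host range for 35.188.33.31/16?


Network: 35.188.0.0
Broadcast: 35.188.255.255
First usable = network + 1
Last usable = broadcast - 1
Range: 35.188.0.1 to 35.188.255.254


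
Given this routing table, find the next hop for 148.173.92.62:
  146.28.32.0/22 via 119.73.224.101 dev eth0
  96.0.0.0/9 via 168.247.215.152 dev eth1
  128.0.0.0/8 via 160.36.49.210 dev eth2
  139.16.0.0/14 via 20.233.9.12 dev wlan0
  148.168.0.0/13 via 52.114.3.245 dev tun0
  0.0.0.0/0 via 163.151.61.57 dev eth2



Longest prefix match for 148.173.92.62:
  /22 146.28.32.0: no
  /9 96.0.0.0: no
  /8 128.0.0.0: no
  /14 139.16.0.0: no
  /13 148.168.0.0: MATCH
  /0 0.0.0.0: MATCH
Selected: next-hop 52.114.3.245 via tun0 (matched /13)


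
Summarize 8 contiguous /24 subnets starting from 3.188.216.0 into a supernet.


Original prefix: /24
Number of subnets: 8 = 2^3
New prefix = 24 - 3 = 21
Supernet: 3.188.216.0/21


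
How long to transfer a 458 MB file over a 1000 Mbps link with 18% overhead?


Effective throughput = 1000 * (1 - 18/100) = 820.0 Mbps
File size in Mb = 458 * 8 = 3664 Mb
Time = 3664 / 820.0
Time = 4.4683 seconds


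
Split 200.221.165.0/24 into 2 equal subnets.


New prefix = 24 + 1 = 25
Each subnet has 128 addresses
  200.221.165.0/25
  200.221.165.128/25
Subnets: 200.221.165.0/25, 200.221.165.128/25


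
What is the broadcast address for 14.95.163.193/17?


Network: 14.95.128.0/17
Host bits = 15
Set all host bits to 1:
Broadcast: 14.95.255.255


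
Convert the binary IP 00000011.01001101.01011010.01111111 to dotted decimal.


00000011 = 3
01001101 = 77
01011010 = 90
01111111 = 127
IP: 3.77.90.127


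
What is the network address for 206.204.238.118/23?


IP:   11001110.11001100.11101110.01110110
Mask: 11111111.11111111.11111110.00000000
AND operation:
Net:  11001110.11001100.11101110.00000000
Network: 206.204.238.0/23


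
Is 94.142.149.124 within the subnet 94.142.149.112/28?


Subnet network: 94.142.149.112
Test IP AND mask: 94.142.149.112
Yes, 94.142.149.124 is in 94.142.149.112/28


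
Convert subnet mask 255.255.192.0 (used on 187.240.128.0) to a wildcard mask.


Subnet mask: 255.255.192.0
Wildcard = 255.255.255.255 - subnet mask
255 - 255 = 0
255 - 255 = 0
255 - 192 = 63
255 - 0 = 255
Wildcard: 0.0.63.255


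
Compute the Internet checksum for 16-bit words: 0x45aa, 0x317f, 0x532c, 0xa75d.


Sum all words (with carry folding):
+ 0x45aa = 0x45aa
+ 0x317f = 0x7729
+ 0x532c = 0xca55
+ 0xa75d = 0x71b3
One's complement: ~0x71b3
Checksum = 0x8e4c


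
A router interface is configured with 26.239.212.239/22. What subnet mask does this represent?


/22 means 22 network bits, 10 host bits
Binary: 11111111111111111111110000000000
Mask: 255.255.252.0


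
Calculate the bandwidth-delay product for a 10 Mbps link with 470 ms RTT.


BDP = bandwidth * RTT
= 10 Mbps * 470 ms
= 10 * 1e6 * 470 / 1000 bits
= 4700000 bits
= 587500 bytes
= 573.7305 KB
BDP = 4700000 bits (587500 bytes)


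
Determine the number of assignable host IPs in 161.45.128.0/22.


Host bits = 32 - 22 = 10
Total addresses = 2^10 = 1024
Usable = total - 2 (network and broadcast)
Usable hosts: 1022


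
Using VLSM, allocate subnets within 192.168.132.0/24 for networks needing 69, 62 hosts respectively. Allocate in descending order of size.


69 hosts -> /25 (126 usable): 192.168.132.0/25
62 hosts -> /26 (62 usable): 192.168.132.128/26
Allocation: 192.168.132.0/25 (69 hosts, 126 usable); 192.168.132.128/26 (62 hosts, 62 usable)


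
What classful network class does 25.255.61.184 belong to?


First octet: 25
Binary: 00011001
0xxxxxxx -> Class A (1-126)
Class A, default mask 255.0.0.0 (/8)


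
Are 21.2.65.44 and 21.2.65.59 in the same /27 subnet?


Mask: 255.255.255.224
21.2.65.44 AND mask = 21.2.65.32
21.2.65.59 AND mask = 21.2.65.32
Yes, same subnet (21.2.65.32)


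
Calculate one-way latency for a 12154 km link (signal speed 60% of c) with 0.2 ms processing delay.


Speed = 0.6 * 3e5 km/s = 180000 km/s
Propagation delay = 12154 / 180000 = 0.0675 s = 67.5222 ms
Processing delay = 0.2 ms
Total one-way latency = 67.7222 ms


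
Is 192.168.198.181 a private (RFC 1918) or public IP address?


RFC 1918 private ranges:
  10.0.0.0/8 (10.0.0.0 - 10.255.255.255)
  172.16.0.0/12 (172.16.0.0 - 172.31.255.255)
  192.168.0.0/16 (192.168.0.0 - 192.168.255.255)
Private (in 192.168.0.0/16)


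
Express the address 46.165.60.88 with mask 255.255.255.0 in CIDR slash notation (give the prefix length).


Binary: 11111111.11111111.11111111.00000000
Count leading 1s
Prefix: /24


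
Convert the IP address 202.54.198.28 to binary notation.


202 = 11001010
54 = 00110110
198 = 11000110
28 = 00011100
Binary: 11001010.00110110.11000110.00011100


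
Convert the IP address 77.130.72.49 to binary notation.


77 = 01001101
130 = 10000010
72 = 01001000
49 = 00110001
Binary: 01001101.10000010.01001000.00110001


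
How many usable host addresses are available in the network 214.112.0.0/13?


Host bits = 32 - 13 = 19
Total addresses = 2^19 = 524288
Usable = total - 2 (network and broadcast)
Usable hosts: 524286
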